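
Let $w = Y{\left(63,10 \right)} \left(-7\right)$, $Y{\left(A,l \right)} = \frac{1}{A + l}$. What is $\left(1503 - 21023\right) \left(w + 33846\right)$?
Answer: $- \frac{48229059520}{73} \approx -6.6067 \cdot 10^{8}$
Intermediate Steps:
$w = - \frac{7}{73}$ ($w = \frac{1}{63 + 10} \left(-7\right) = \frac{1}{73} \left(-7\right) = - \frac{7}{73} \approx -0.09589$)
$\left(1503 - 21023\right) \left(w + 33846\right) = \left(1503 - 21023\right) \left(- \frac{7}{73} + 33846\right) = \left(-19520\right) \frac{2470751}{73} = - \frac{48229059520}{73}$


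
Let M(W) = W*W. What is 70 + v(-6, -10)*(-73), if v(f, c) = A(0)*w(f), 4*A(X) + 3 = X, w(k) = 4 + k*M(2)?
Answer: -1025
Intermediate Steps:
M(W) = W²
w(k) = 4 + 4*k (w(k) = 4 + k*2² = 4 + k*4 = 4 + 4*k)
A(X) = -¾ + X/4
v(f, c) = -3 - 3*f (v(f, c) = (-¾ + (¼)*0)*(4 + 4*f) = (-¾ + 0)*(4 + 4*f) = -3*(4 + 4*f)/4 = -3 - 3*f)
70 + v(-6, -10)*(-73) = 70 + (-3 - 3*(-6))*(-73) = 70 + (-3 + 18)*(-73) = 70 + 15*(-73) = 70 - 1095 = -1025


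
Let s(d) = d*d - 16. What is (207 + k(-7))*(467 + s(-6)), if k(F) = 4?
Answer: 102757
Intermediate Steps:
s(d) = -16 + d² (s(d) = d² - 16 = -16 + d²)
(207 + k(-7))*(467 + s(-6)) = (207 + 4)*(467 + (-16 + (-6)²)) = 211*(467 + (-16 + 36)) = 211*(467 + 20) = 211*487 = 102757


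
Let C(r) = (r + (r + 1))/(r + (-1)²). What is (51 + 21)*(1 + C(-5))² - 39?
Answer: 1443/2 ≈ 721.50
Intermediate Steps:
C(r) = (1 + 2*r)/(1 + r) (C(r) = (r + (1 + r))/(r + 1) = (1 + 2*r)/(1 + r))
(51 + 21)*(1 + C(-5))² - 39 = (51 + 21)*(1 + (1 + 2*(-5))/(1 - 5))² - 39 = 72*(1 + (1 - 10)/(-4))² - 39 = 72*(1 - ¼*(-9))² - 39 = 72*(1 + 9/4)² - 39 = 72*(13/4)² - 39 = 72*(169/16) - 39 = 1521/2 - 39 = 1443/2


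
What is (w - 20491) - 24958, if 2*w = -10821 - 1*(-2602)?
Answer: -99117/2 ≈ -49559.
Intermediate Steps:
w = -8219/2 (w = (-10821 - 1*(-2602))/2 = (-10821 + 2602)/2 = (½)*(-8219) = -8219/2 ≈ -4109.5)
(w - 20491) - 24958 = (-8219/2 - 20491) - 24958 = -49201/2 - 24958 = -99117/2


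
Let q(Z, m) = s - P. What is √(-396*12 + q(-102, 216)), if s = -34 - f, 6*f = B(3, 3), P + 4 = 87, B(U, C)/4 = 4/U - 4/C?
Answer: 3*I*√541 ≈ 69.778*I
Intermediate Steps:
B(U, C) = -16/C + 16/U (B(U, C) = 4*(4/U - 4/C) = 4*(-4/C + 4/U) = -16/C + 16/U)
P = 83 (P = -4 + 87 = 83)
f = 0 (f = (-16/3 + 16/3)/6 = (⅙)*0 = 0)
s = -34 (s = -34 - 1*0 = -34 + 0 = -34)
q(Z, m) = -117 (q(Z, m) = -34 - 1*83 = -34 - 83 = -117)
√(-396*12 + q(-102, 216)) = √(-396*12 - 117) = √(-4752 - 117) = √(-4869) = 3*I*√541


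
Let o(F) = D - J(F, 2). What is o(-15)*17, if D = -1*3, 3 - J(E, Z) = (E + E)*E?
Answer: 7548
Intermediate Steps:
J(E, Z) = 3 - 2*E² (J(E, Z) = 3 - (E + E)*E = 3 - 2*E*E = 3 - 2*E²)
D = -3
o(F) = -6 + 2*F² (o(F) = -3 - (3 - 2*F²) = -3 + (-3 + 2*F²) = -6 + 2*F²)
o(-15)*17 = (-6 + 2*(-15)²)*17 = (-6 + 2*225)*17 = (-6 + 450)*17 = 444*17 = 7548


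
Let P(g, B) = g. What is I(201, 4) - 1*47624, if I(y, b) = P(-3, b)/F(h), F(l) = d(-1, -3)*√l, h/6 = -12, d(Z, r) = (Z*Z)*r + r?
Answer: -47624 - I*√2/24 ≈ -47624.0 - 0.058926*I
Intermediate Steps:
d(Z, r) = r + r*Z² (d(Z, r) = Z²*r + r = r*Z² + r = r + r*Z²)
h = -72 (h = 6*(-12) = -72)
F(l) = -6*√l (F(l) = (-3*(1 + (-1)²))*√l = (-3*(1 + 1))*√l = (-3*2)*√l = -6*√l)
I(y, b) = -I*√2/24 (I(y, b) = -3*I*√2/72 = -I*√2/24)
I(201, 4) - 1*47624 = -I*√2/24 - 1*47624 = -I*√2/24 - 47624 = -47624 - I*√2/24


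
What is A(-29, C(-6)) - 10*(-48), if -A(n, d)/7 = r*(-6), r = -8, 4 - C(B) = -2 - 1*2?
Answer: 144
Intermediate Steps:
C(B) = 8 (C(B) = 4 - (-2 - 1*2) = 4 - (-2 - 2) = 4 - 1*(-4) = 4 + 4 = 8)
A(n, d) = -336 (A(n, d) = -(-56)*(-6) = -7*48 = -336)
A(-29, C(-6)) - 10*(-48) = -336 - 10*(-48) = -336 + 480 = 144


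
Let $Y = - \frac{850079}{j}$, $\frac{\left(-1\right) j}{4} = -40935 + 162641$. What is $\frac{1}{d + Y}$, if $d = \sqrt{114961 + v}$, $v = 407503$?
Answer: $- \frac{413838859096}{123821995096802623} + \frac{947990427904 \sqrt{32654}}{123821995096802623} \approx 0.0013801$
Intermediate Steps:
$j = -486824$ ($j = - 4 \left(-40935 + 162641\right) = \left(-4\right) 121706 = -486824$)
$d = 4 \sqrt{32654}$ ($d = \sqrt{114961 + 407503} = \sqrt{522464} = 4 \sqrt{32654} \approx 722.82$)
$Y = \frac{850079}{486824}$ ($Y = - \frac{850079}{-486824} = \left(-850079\right) \left(- \frac{1}{486824}\right) = \frac{850079}{486824} \approx 1.7462$)
$\frac{1}{d + Y} = \frac{1}{4 \sqrt{32654} + \frac{850079}{486824}} = \frac{1}{\frac{850079}{486824} + 4 \sqrt{32654}}$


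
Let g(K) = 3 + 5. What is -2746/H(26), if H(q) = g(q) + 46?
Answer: -1373/27 ≈ -50.852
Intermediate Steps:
g(K) = 8
H(q) = 54 (H(q) = 8 + 46 = 54)
-2746/H(26) = -2746/54 = -2746*1/54 = -1373/27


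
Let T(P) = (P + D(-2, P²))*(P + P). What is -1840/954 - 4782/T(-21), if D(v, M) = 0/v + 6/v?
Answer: -178243/26712 ≈ -6.6728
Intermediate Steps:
D(v, M) = 6/v (D(v, M) = 0 + 6/v = 6/v)
T(P) = 2*P*(-3 + P) (T(P) = (P + 6/(-2))*(P + P) = (P + 6*(-½))*(2*P) = (P - 3)*(2*P) = (-3 + P)*(2*P) = 2*P*(-3 + P))
-1840/954 - 4782/T(-21) = -1840/954 - 4782*(-1/(42*(-3 - 21))) = -1840*1/954 - 4782/(2*(-21)*(-24)) = -920/477 - 4782/1008 = -920/477 - 4782*1/1008 = -920/477 - 797/168 = -178243/26712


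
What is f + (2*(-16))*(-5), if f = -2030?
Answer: -1870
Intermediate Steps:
f + (2*(-16))*(-5) = -2030 + (2*(-16))*(-5) = -2030 - 32*(-5) = -2030 + 160 = -1870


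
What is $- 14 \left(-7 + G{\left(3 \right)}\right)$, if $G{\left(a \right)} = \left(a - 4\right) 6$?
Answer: $182$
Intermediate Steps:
$G{\left(a \right)} = -24 + 6 a$ ($G{\left(a \right)} = \left(-4 + a\right) 6 = -24 + 6 a$)
$- 14 \left(-7 + G{\left(3 \right)}\right) = - 14 \left(-7 + \left(-24 + 6 \cdot 3\right)\right) = - 14 \left(-7 + \left(-24 + 18\right)\right) = - 14 \left(-7 - 6\right) = \left(-14\right) \left(-13\right) = 182$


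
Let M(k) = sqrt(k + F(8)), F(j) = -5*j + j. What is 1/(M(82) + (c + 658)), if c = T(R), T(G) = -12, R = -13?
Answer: 323/208633 - 5*sqrt(2)/417266 ≈ 0.0015312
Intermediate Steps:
c = -12
F(j) = -4*j
M(k) = sqrt(-32 + k) (M(k) = sqrt(k - 4*8) = sqrt(k - 32) = sqrt(-32 + k))
1/(M(82) + (c + 658)) = 1/(sqrt(-32 + 82) + (-12 + 658)) = 1/(sqrt(50) + 646) = 1/(5*sqrt(2) + 646) = 1/(646 + 5*sqrt(2))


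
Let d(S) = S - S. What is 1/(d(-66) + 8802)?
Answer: 1/8802 ≈ 0.00011361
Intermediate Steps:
d(S) = 0
1/(d(-66) + 8802) = 1/(0 + 8802) = 1/8802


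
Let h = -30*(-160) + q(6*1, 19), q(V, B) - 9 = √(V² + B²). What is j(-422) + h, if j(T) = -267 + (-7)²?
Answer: 4591 + √397 ≈ 4610.9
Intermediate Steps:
q(V, B) = 9 + √(B² + V²) (q(V, B) = 9 + √(V² + B²) = 9 + √(B² + V²))
j(T) = -218 (j(T) = -267 + 49 = -218)
h = 4809 + √397 (h = -30*(-160) + (9 + √(19² + (6*1)²)) = 4800 + (9 + √(361 + 6²)) = 4800 + (9 + √(361 + 36)) = 4800 + (9 + √397) = 4809 + √397 ≈ 4828.9)
j(-422) + h = -218 + (4809 + √397) = 4591 + √397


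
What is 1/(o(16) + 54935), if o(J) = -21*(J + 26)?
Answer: 1/54053 ≈ 1.8500e-5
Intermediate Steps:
o(J) = -546 - 21*J (o(J) = -21*(26 + J) = -546 - 21*J)
1/(o(16) + 54935) = 1/((-546 - 21*16) + 54935) = 1/((-546 - 336) + 54935) = 1/(-882 + 54935) = 1/54053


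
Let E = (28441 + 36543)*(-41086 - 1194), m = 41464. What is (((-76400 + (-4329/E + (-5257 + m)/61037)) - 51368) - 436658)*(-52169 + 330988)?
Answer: -26391466197660169824451713/167700593090240 ≈ -1.5737e+11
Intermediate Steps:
E = -2747523520 (E = 64984*(-42280) = -2747523520)
(((-76400 + (-4329/E + (-5257 + m)/61037)) - 51368) - 436658)*(-52169 + 330988) = (((-76400 + (-4329/(-2747523520) + (-5257 + 41464)/61037)) - 51368) - 436658)*(-52169 + 330988) = (((-76400 + (-4329*(-1/2747523520) + 36207*(1/61037))) - 51368) - 436658)*278819 = (((-76400 + (4329/2747523520 + 36207/61037)) - 51368) - 436658)*278819 = (((-76400 + 99479848317813/167700593090240) - 51368) - 436658)*278819 = ((-12812225832246018187/167700593090240 - 51368) - 436658)*278819 = (-21426669898105466507/167700593090240 - 436658)*278819 = -94654475475703484427/167700593090240*278819 = -26391466197660169824451713/167700593090240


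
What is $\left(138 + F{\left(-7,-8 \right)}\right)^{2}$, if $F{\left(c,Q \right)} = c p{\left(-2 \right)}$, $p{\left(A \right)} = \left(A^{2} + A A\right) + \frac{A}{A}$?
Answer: $5625$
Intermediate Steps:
$p{\left(A \right)} = 1 + 2 A^{2}$ ($p{\left(A \right)} = \left(A^{2} + A^{2}\right) + 1 = 2 A^{2} + 1 = 1 + 2 A^{2}$)
$F{\left(c,Q \right)} = 9 c$ ($F{\left(c,Q \right)} = c \left(1 + 2 \left(-2\right)^{2}\right) = c \left(1 + 2 \cdot 4\right) = c \left(1 + 8\right) = c 9 = 9 c$)
$\left(138 + F{\left(-7,-8 \right)}\right)^{2} = \left(138 + 9 \left(-7\right)\right)^{2} = \left(138 - 63\right)^{2} = 75^{2} = 5625$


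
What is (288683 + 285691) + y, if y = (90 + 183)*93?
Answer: 599763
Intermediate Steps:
y = 25389 (y = 273*93 = 25389)
(288683 + 285691) + y = (288683 + 285691) + 25389 = 574374 + 25389 = 599763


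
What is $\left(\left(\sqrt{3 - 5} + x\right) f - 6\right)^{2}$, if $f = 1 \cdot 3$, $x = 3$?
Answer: $-9 + 18 i \sqrt{2} \approx -9.0 + 25.456 i$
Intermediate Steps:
$f = 3$
$\left(\left(\sqrt{3 - 5} + x\right) f - 6\right)^{2} = \left(\left(\sqrt{3 - 5} + 3\right) 3 - 6\right)^{2} = \left(\left(\sqrt{-2} + 3\right) 3 - 6\right)^{2} = \left(\left(i \sqrt{2} + 3\right) 3 - 6\right)^{2} = \left(\left(3 + i \sqrt{2}\right) 3 - 6\right)^{2} = \left(\left(9 + 3 i \sqrt{2}\right) - 6\right)^{2} = \left(3 + 3 i \sqrt{2}\right)^{2}$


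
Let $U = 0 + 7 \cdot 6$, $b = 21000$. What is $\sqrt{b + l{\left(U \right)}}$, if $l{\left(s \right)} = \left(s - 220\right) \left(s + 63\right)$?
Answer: $\sqrt{2310} \approx 48.062$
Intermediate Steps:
$U = 42$ ($U = 0 + 42 = 42$)
$l{\left(s \right)} = \left(-220 + s\right) \left(63 + s\right)$
$\sqrt{b + l{\left(U \right)}} = \sqrt{21000 - \left(20454 - 1764\right)} = \sqrt{21000 - 18690} = \sqrt{2310}$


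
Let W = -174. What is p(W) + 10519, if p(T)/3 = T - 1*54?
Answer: 9835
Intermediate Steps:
p(T) = -162 + 3*T (p(T) = 3*(T - 1*54) = 3*(T - 54) = 3*(-54 + T) = -162 + 3*T)
p(W) + 10519 = (-162 + 3*(-174)) + 10519 = (-162 - 522) + 10519 = -684 + 10519 = 9835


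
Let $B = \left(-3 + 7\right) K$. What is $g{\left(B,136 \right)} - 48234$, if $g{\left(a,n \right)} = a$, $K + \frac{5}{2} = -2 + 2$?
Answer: $-48244$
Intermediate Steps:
$K = - \frac{5}{2}$ ($K = - \frac{5}{2} + \left(-2 + 2\right) = - \frac{5}{2} + 0 = - \frac{5}{2} \approx -2.5$)
$B = -10$ ($B = \left(-3 + 7\right) \left(- \frac{5}{2}\right) = 4 \left(- \frac{5}{2}\right) = -10$)
$g{\left(B,136 \right)} - 48234 = -10 - 48234 = -48244$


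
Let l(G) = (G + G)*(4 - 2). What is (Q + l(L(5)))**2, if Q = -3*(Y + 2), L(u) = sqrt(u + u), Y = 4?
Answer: 484 - 144*sqrt(10) ≈ 28.632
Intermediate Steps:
L(u) = sqrt(2)*sqrt(u) (L(u) = sqrt(2*u) = sqrt(2)*sqrt(u))
Q = -18 (Q = -3*(4 + 2) = -3*6 = -18)
l(G) = 4*G (l(G) = (2*G)*2 = 4*G)
(Q + l(L(5)))**2 = (-18 + 4*(sqrt(2)*sqrt(5)))**2 = (-18 + 4*sqrt(10))**2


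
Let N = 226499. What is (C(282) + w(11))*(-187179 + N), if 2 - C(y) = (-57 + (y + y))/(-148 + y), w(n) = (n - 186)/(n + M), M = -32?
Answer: 51764780/201 ≈ 2.5754e+5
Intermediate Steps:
w(n) = (-186 + n)/(-32 + n) (w(n) = (n - 186)/(n - 32) = (-186 + n)/(-32 + n))
C(y) = 2 - (-57 + 2*y)/(-148 + y) (C(y) = 2 - (-57 + (y + y))/(-148 + y) = 2 - (-57 + 2*y)/(-148 + y))
(C(282) + w(11))*(-187179 + N) = (-239/(-148 + 282) + (-186 + 11)/(-32 + 11))*(-187179 + 226499) = (-239/134 - 175/(-21))*39320 = (-239*1/134 - 1/21*(-175))*39320 = (-239/134 + 25/3)*39320 = (2633/402)*39320 = 51764780/201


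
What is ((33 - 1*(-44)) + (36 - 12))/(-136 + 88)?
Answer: -101/48 ≈ -2.1042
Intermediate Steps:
((33 - 1*(-44)) + (36 - 12))/(-136 + 88) = ((33 + 44) + 24)/(-48) = (77 + 24)*(-1/48) = 101*(-1/48) = -101/48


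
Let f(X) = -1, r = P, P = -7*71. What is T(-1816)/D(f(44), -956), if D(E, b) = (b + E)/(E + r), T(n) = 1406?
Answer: 233396/319 ≈ 731.65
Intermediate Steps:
P = -497
r = -497
D(E, b) = (E + b)/(-497 + E) (D(E, b) = (b + E)/(E - 497) = (E + b)/(-497 + E))
T(-1816)/D(f(44), -956) = 1406/(((-1 - 956)/(-497 - 1))) = 1406/((-957/(-498))) = 1406/((-1/498*(-957))) = 1406/(319/166) = 1406*(166/319) = 233396/319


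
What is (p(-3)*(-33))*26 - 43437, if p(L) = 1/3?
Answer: -43723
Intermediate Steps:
p(L) = 1/3
(p(-3)*(-33))*26 - 43437 = ((1/3)*(-33))*26 - 43437 = -11*26 - 43437 = -286 - 43437 = -43723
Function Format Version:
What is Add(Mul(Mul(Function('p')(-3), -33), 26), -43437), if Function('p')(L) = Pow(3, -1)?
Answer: -43723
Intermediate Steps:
Function('p')(L) = Rational(1, 3)
Add(Mul(Mul(Function('p')(-3), -33), 26), -43437) = Add(Mul(Mul(Rational(1, 3), -33), 26), -43437) = Add(Mul(-11, 26), -43437) = Add(-286, -43437) = -43723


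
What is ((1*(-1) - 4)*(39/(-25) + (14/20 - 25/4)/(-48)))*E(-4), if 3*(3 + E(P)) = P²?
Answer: 16177/960 ≈ 16.851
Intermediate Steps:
E(P) = -3 + P²/3
((1*(-1) - 4)*(39/(-25) + (14/20 - 25/4)/(-48)))*E(-4) = ((1*(-1) - 4)*(39/(-25) + (14/20 - 25/4)/(-48)))*(-3 + (⅓)*(-4)²) = ((-1 - 4)*(39*(-1/25) + (14*(1/20) - 25*¼)*(-1/48)))*(-3 + (⅓)*16) = (-5*(-39/25 + (7/10 - 25/4)*(-1/48)))*(-3 + 16/3) = -5*(-39/25 - 111/20*(-1/48))*(7/3) = -5*(-39/25 + 37/320)*(7/3) = -5*(-2311/1600)*(7/3) = (2311/320)*(7/3) = 16177/960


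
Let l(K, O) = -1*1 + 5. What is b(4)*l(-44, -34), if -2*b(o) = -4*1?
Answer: 8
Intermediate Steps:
l(K, O) = 4 (l(K, O) = -1 + 5 = 4)
b(o) = 2 (b(o) = -(-2) = -½*(-4) = 2)
b(4)*l(-44, -34) = 2*4 = 8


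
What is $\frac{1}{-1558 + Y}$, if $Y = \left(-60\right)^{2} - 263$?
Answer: $\frac{1}{1779} \approx 0.00056211$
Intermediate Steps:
$Y = 3337$ ($Y = 3600 - 263 = 3337$)
$\frac{1}{-1558 + Y} = \frac{1}{-1558 + 3337} = \frac{1}{1779}$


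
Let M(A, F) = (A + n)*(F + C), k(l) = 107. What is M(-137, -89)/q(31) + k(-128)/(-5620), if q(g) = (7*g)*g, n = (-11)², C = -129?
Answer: 18882771/37805740 ≈ 0.49947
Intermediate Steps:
n = 121
M(A, F) = (-129 + F)*(121 + A) (M(A, F) = (A + 121)*(F - 129) = (121 + A)*(-129 + F) = (-129 + F)*(121 + A))
q(g) = 7*g²
M(-137, -89)/q(31) + k(-128)/(-5620) = (-15609 - 129*(-137) + 121*(-89) - 137*(-89))/((7*31²)) + 107/(-5620) = (-15609 + 17673 - 10769 + 12193)/((7*961)) + 107*(-1/5620) = 3488/6727 - 107/5620 = 18882771/37805740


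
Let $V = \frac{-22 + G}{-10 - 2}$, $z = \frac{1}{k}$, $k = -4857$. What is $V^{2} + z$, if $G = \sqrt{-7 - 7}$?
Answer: $\frac{380441}{116568} - \frac{11 i \sqrt{14}}{36} \approx 3.2637 - 1.1433 i$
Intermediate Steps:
$G = i \sqrt{14}$ ($G = \sqrt{-14} = i \sqrt{14} \approx 3.7417 i$)
$z = - \frac{1}{4857}$ ($z = \frac{1}{-4857} = - \frac{1}{4857} \approx -0.00020589$)
$V = \frac{11}{6} - \frac{i \sqrt{14}}{12}$ ($V = \frac{-22 + i \sqrt{14}}{-10 - 2} = \frac{-22 + i \sqrt{14}}{-12} = \left(-22 + i \sqrt{14}\right) \left(- \frac{1}{12}\right) = \frac{11}{6} - \frac{i \sqrt{14}}{12} \approx 1.8333 - 0.3118 i$)
$V^{2} + z = \left(\frac{11}{6} - \frac{i \sqrt{14}}{12}\right)^{2} - \frac{1}{4857} = - \frac{1}{4857} + \left(\frac{11}{6} - \frac{i \sqrt{14}}{12}\right)^{2}$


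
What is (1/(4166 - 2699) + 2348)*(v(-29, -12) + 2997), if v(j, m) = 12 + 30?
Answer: 3489295721/489 ≈ 7.1356e+6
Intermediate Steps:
v(j, m) = 42
(1/(4166 - 2699) + 2348)*(v(-29, -12) + 2997) = (1/(4166 - 2699) + 2348)*(42 + 2997) = (1/1467 + 2348)*3039 = (3444517/1467)*3039 = 3489295721/489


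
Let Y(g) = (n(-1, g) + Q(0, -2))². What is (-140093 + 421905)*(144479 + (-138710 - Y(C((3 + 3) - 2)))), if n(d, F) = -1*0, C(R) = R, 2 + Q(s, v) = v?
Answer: 1621264436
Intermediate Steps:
Q(s, v) = -2 + v
n(d, F) = 0
Y(g) = 16 (Y(g) = (0 + (-2 - 2))² = (0 - 4)² = (-4)² = 16)
(-140093 + 421905)*(144479 + (-138710 - Y(C((3 + 3) - 2)))) = (-140093 + 421905)*(144479 + (-138710 - 1*16)) = 281812*(144479 + (-138710 - 16)) = 281812*(144479 - 138726) = 281812*5753 = 1621264436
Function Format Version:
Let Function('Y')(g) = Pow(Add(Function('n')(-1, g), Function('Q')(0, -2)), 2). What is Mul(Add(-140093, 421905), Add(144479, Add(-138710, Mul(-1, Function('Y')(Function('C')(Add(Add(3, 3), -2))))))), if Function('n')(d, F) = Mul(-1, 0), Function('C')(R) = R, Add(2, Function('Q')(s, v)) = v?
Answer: 1621264436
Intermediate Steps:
Function('Q')(s, v) = Add(-2, v)
Function('n')(d, F) = 0
Function('Y')(g) = 16 (Function('Y')(g) = Pow(Add(0, Add(-2, -2)), 2) = Pow(Add(0, -4), 2) = Pow(-4, 2) = 16)
Mul(Add(-140093, 421905), Add(144479, Add(-138710, Mul(-1, Function('Y')(Function('C')(Add(Add(3, 3), -2))))))) = Mul(Add(-140093, 421905), Add(144479, Add(-138710, Mul(-1, 16)))) = Mul(281812, Add(144479, Add(-138710, -16))) = Mul(281812, Add(144479, -138726)) = Mul(281812, 5753) = 1621264436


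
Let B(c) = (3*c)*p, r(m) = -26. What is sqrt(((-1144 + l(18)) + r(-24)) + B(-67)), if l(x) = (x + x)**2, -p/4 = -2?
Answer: I*sqrt(1482) ≈ 38.497*I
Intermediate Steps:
p = 8 (p = -4*(-2) = 8)
l(x) = 4*x**2 (l(x) = (2*x)**2 = 4*x**2)
B(c) = 24*c (B(c) = (3*c)*8 = 24*c)
sqrt(((-1144 + l(18)) + r(-24)) + B(-67)) = sqrt(((-1144 + 4*18**2) - 26) + 24*(-67)) = sqrt(((-1144 + 4*324) - 26) - 1608) = sqrt(((-1144 + 1296) - 26) - 1608) = sqrt((152 - 26) - 1608) = sqrt(126 - 1608) = sqrt(-1482) = I*sqrt(1482)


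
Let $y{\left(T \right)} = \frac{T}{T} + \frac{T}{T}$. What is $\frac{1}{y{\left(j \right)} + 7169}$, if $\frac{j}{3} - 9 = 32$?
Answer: $\frac{1}{7171} \approx 0.00013945$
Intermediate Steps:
$j = 123$ ($j = 27 + 3 \cdot 32 = 27 + 96 = 123$)
$y{\left(T \right)} = 2$ ($y{\left(T \right)} = 1 + 1 = 2$)
$\frac{1}{y{\left(j \right)} + 7169} = \frac{1}{2 + 7169} = \frac{1}{7171}$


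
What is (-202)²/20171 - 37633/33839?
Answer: 621671313/682566469 ≈ 0.91078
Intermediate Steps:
(-202)²/20171 - 37633/33839 = 40804*(1/20171) - 37633*1/33839 = 40804/20171 - 37633/33839 = 621671313/682566469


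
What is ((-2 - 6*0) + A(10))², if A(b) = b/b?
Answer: 1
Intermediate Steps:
A(b) = 1
((-2 - 6*0) + A(10))² = ((-2 - 6*0) + 1)² = ((-2 + 0) + 1)² = (-2 + 1)² = (-1)² = 1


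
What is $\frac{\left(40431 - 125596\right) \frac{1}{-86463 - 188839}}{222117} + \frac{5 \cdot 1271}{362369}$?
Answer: $\frac{55519196064065}{3165513449108178} \approx 0.017539$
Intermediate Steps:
$\frac{\left(40431 - 125596\right) \frac{1}{-86463 - 188839}}{222117} + \frac{5 \cdot 1271}{362369} = - \frac{85165}{-275302} \cdot \frac{1}{222117} + 6355 \cdot \frac{1}{362369} = \left(-85165\right) \left(- \frac{1}{275302}\right) \frac{1}{222117} + \frac{6355}{362369} = \frac{85165}{275302} \cdot \frac{1}{222117} + \frac{6355}{362369} = \frac{85165}{61149254334} + \frac{6355}{362369} = \frac{55519196064065}{3165513449108178}$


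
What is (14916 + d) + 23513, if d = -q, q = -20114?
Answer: 58543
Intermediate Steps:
d = 20114 (d = -1*(-20114) = 20114)
(14916 + d) + 23513 = (14916 + 20114) + 23513 = 35030 + 23513 = 58543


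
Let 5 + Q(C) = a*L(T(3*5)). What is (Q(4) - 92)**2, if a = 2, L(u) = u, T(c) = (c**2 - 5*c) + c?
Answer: 54289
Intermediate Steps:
T(c) = c**2 - 4*c
Q(C) = 325 (Q(C) = -5 + 2*((3*5)*(-4 + 3*5)) = -5 + 2*(15*(-4 + 15)) = -5 + 2*(15*11) = -5 + 2*165 = -5 + 330 = 325)
(Q(4) - 92)**2 = (325 - 92)**2 = 233**2 = 54289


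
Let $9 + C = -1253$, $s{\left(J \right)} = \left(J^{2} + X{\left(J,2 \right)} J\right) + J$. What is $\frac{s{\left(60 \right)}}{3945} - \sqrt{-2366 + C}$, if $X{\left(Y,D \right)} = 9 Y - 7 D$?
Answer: $\frac{2348}{263} - 2 i \sqrt{907} \approx 8.9277 - 60.233 i$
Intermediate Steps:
$X{\left(Y,D \right)} = - 7 D + 9 Y$
$s{\left(J \right)} = J + J^{2} + J \left(-14 + 9 J\right)$ ($s{\left(J \right)} = \left(J^{2} + \left(\left(-7\right) 2 + 9 J\right) J\right) + J = \left(J^{2} + \left(-14 + 9 J\right) J\right) + J = \left(J^{2} + J \left(-14 + 9 J\right)\right) + J = J + J^{2} + J \left(-14 + 9 J\right)$)
$C = -1262$ ($C = -9 - 1253 = -1262$)
$\frac{s{\left(60 \right)}}{3945} - \sqrt{-2366 + C} = \frac{60 \left(-13 + 10 \cdot 60\right)}{3945} - \sqrt{-2366 - 1262} = 60 \left(-13 + 600\right) \frac{1}{3945} - \sqrt{-3628} = 60 \cdot 587 \cdot \frac{1}{3945} - 2 i \sqrt{907} = 35220 \cdot \frac{1}{3945} - 2 i \sqrt{907} = \frac{2348}{263} - 2 i \sqrt{907}$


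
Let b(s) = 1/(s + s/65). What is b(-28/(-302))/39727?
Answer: 9815/36707748 ≈ 0.00026738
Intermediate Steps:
b(s) = 65/(66*s) (b(s) = 1/(s + s*(1/65)) = 1/(s + s/65) = 1/(66*s/65) = 65/(66*s))
b(-28/(-302))/39727 = (65/(66*((-28/(-302)))))/39727 = (65/(66*((-28*(-1/302)))))*(1/39727) = (65/(66*(14/151)))*(1/39727) = ((65/66)*(151/14))*(1/39727) = (9815/924)*(1/39727) = 9815/36707748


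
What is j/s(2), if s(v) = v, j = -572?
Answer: -286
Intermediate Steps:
j/s(2) = -572/2 = -572*½ = -286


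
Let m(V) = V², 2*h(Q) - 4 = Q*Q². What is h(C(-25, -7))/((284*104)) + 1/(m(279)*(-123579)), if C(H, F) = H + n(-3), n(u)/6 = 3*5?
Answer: 2641797218865559/568243868332608 ≈ 4.6491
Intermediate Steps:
n(u) = 90 (n(u) = 6*(3*5) = 6*15 = 90)
C(H, F) = 90 + H (C(H, F) = H + 90 = 90 + H)
h(Q) = 2 + Q³/2 (h(Q) = 2 + (Q*Q²)/2 = 2 + Q³/2)
h(C(-25, -7))/((284*104)) + 1/(m(279)*(-123579)) = (2 + (90 - 25)³/2)/((284*104)) + 1/(279²*(-123579)) = (2 + (½)*65³)/29536 - 1/123579/77841 = (2 + (½)*274625)*(1/29536) + (1/77841)*(-1/123579) = (2 + 274625/2)*(1/29536) - 1/9619512939 = (274629/2)*(1/29536) - 1/9619512939 = 274629/59072 - 1/9619512939 = 2641797218865559/568243868332608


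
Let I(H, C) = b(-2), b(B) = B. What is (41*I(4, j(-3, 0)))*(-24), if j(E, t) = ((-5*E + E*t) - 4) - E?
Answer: 1968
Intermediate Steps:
j(E, t) = -4 - 6*E + E*t (j(E, t) = (-4 - 5*E + E*t) - E = -4 - 6*E + E*t)
I(H, C) = -2
(41*I(4, j(-3, 0)))*(-24) = (41*(-2))*(-24) = -82*(-24) = 1968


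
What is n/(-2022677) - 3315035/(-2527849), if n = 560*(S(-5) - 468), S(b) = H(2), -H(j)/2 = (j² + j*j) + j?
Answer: 435062095495/300766001869 ≈ 1.4465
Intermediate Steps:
H(j) = -4*j² - 2*j (H(j) = -2*((j² + j*j) + j) = -2*((j² + j²) + j) = -2*(2*j² + j) = -2*(j + 2*j²) = -4*j² - 2*j)
S(b) = -20 (S(b) = -2*2*(1 + 2*2) = -2*2*(1 + 4) = -2*2*5 = -20)
n = -273280 (n = 560*(-20 - 468) = 560*(-488) = -273280)
n/(-2022677) - 3315035/(-2527849) = -273280/(-2022677) - 3315035/(-2527849) = -273280*(-1/2022677) - 3315035*(-1/2527849) = 273280/2022677 + 3315035/2527849 = 435062095495/300766001869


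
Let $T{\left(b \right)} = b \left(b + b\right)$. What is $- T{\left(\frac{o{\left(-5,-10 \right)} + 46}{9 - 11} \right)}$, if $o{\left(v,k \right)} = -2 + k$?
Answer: $-578$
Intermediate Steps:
$T{\left(b \right)} = 2 b^{2}$ ($T{\left(b \right)} = b 2 b = 2 b^{2}$)
$- T{\left(\frac{o{\left(-5,-10 \right)} + 46}{9 - 11} \right)} = - 2 \left(\frac{\left(-2 - 10\right) + 46}{9 - 11}\right)^{2} = - 2 \left(\frac{-12 + 46}{-2}\right)^{2} = - 2 \left(34 \left(- \frac{1}{2}\right)\right)^{2} = - 2 \left(-17\right)^{2} = - 2 \cdot 289 = \left(-1\right) 578 = -578$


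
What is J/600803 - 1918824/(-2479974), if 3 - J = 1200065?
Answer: -43411603398/35475614741 ≈ -1.2237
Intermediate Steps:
J = -1200062 (J = 3 - 1*1200065 = 3 - 1200065 = -1200062)
J/600803 - 1918824/(-2479974) = -1200062/600803 - 1918824/(-2479974) = -1200062*1/600803 - 1918824*(-1/2479974) = -1200062/600803 + 319804/413329 = -43411603398/35475614741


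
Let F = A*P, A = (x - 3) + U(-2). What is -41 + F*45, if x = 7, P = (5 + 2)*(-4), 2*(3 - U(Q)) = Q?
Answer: -10121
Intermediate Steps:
U(Q) = 3 - Q/2
P = -28 (P = 7*(-4) = -28)
A = 8 (A = (7 - 3) + (3 - ½*(-2)) = 4 + (3 + 1) = 4 + 4 = 8)
F = -224 (F = 8*(-28) = -224)
-41 + F*45 = -41 - 224*45 = -41 - 10080 = -10121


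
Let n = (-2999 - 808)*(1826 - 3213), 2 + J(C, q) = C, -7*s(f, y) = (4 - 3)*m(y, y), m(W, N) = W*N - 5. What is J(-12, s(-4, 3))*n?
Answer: -73924326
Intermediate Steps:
m(W, N) = -5 + N*W (m(W, N) = N*W - 5 = -5 + N*W)
s(f, y) = 5/7 - y**2/7 (s(f, y) = -(4 - 3)*(-5 + y*y)/7 = -(-5 + y**2)/7 = 5/7 - y**2/7)
J(C, q) = -2 + C
n = 5280309 (n = -3807*(-1387) = 5280309)
J(-12, s(-4, 3))*n = (-2 - 12)*5280309 = -14*5280309 = -73924326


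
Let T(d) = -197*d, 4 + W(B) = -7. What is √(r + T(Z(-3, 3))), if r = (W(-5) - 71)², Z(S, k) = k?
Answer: √6133 ≈ 78.313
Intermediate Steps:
W(B) = -11 (W(B) = -4 - 7 = -11)
r = 6724 (r = (-11 - 71)² = (-82)² = 6724)
√(r + T(Z(-3, 3))) = √(6724 - 197*3) = √(6724 - 591) = √6133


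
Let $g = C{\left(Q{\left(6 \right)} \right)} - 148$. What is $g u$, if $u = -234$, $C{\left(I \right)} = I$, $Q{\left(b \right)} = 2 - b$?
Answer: $35568$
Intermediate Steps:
$g = -152$ ($g = \left(2 - 6\right) - 148 = -4 - 148 = -152$)
$g u = \left(-152\right) \left(-234\right) = 35568$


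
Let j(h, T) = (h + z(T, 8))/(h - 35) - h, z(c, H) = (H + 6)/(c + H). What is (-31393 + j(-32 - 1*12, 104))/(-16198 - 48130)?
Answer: 19812217/40655296 ≈ 0.48732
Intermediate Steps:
z(c, H) = (6 + H)/(H + c)
j(h, T) = -h + (h + 14/(8 + T))/(-35 + h) (j(h, T) = (h + (6 + 8)/(8 + T))/(h - 35) - h = (h + 14/(8 + T))/(-35 + h) - h = -h + (h + 14/(8 + T))/(-35 + h))
(-31393 + j(-32 - 1*12, 104))/(-16198 - 48130) = (-31393 + (14 + (-32 - 1*12)*(8 + 104)*(36 - (-32 - 1*12)))/((-35 + (-32 - 1*12))*(8 + 104)))/(-16198 - 48130) = (-31393 + (14 + (-32 - 12)*112*(36 - (-32 - 12)))/(-35 + (-32 - 12)*112))/(-64328) = (-31393 + (1/112)*(14 - 44*112*(36 - 1*(-44)))/(-35 - 44))*(-1/64328) = (-31393 + (1/112)*(14 - 44*112*(36 + 44))/(-79))*(-1/64328) = (-31393 - 1/79*1/112*(14 - 44*112*80))*(-1/64328) = (-31393 - 1/79*1/112*(14 - 394240))*(-1/64328) = (-31393 - 1/79*1/112*(-394226))*(-1/64328) = (-31393 + 28159/632)*(-1/64328) = -19812217/632*(-1/64328) = 19812217/40655296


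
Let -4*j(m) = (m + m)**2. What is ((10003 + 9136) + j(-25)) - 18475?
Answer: 39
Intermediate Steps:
j(m) = -m**2 (j(m) = -(m + m)**2/4 = -4*m**2/4 = -m**2)
((10003 + 9136) + j(-25)) - 18475 = ((10003 + 9136) - 1*(-25)**2) - 18475 = (19139 - 1*625) - 18475 = (19139 - 625) - 18475 = 18514 - 18475 = 39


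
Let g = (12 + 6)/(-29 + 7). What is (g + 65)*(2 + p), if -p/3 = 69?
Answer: -144730/11 ≈ -13157.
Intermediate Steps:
p = -207 (p = -3*69 = -207)
g = -9/11 (g = 18/(-22) = 18*(-1/22) = -9/11 ≈ -0.81818)
(g + 65)*(2 + p) = (-9/11 + 65)*(2 - 207) = (706/11)*(-205) = -144730/11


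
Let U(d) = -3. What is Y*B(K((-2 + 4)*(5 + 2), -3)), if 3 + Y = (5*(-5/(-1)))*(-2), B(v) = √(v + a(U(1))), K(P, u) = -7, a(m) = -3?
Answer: -53*I*√10 ≈ -167.6*I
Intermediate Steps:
B(v) = √(-3 + v) (B(v) = √(v - 3) = √(-3 + v))
Y = -53 (Y = -3 + (5*(-5/(-1)))*(-2) = -3 + (5*(-5*(-1)))*(-2) = -3 + (5*5)*(-2) = -3 + 25*(-2) = -3 - 50 = -53)
Y*B(K((-2 + 4)*(5 + 2), -3)) = -53*√(-3 - 7) = -53*I*√10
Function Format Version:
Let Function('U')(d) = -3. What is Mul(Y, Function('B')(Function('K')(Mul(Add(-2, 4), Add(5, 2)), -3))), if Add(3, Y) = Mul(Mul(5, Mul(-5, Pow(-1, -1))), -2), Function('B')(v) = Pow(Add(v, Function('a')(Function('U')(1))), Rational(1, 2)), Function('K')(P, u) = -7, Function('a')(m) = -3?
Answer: Mul(-53, I, Pow(10, Rational(1, 2))) ≈ Mul(-167.60, I)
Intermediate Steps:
Function('B')(v) = Pow(Add(-3, v), Rational(1, 2)) (Function('B')(v) = Pow(Add(v, -3), Rational(1, 2)) = Pow(Add(-3, v), Rational(1, 2)))
Y = -53 (Y = Add(-3, Mul(Mul(5, Mul(-5, Pow(-1, -1))), -2)) = Add(-3, Mul(Mul(5, Mul(-5, -1)), -2)) = Add(-3, Mul(Mul(5, 5), -2)) = Add(-3, Mul(25, -2)) = Add(-3, -50) = -53)
Mul(Y, Function('B')(Function('K')(Mul(Add(-2, 4), Add(5, 2)), -3))) = Mul(-53, Pow(Add(-3, -7), Rational(1, 2))) = Mul(-53, Pow(-10, Rational(1, 2))) = Mul(-53, Mul(I, Pow(10, Rational(1, 2)))) = Mul(-53, I, Pow(10, Rational(1, 2)))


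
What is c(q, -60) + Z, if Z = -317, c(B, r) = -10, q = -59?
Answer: -327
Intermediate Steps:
c(q, -60) + Z = -10 - 317 = -327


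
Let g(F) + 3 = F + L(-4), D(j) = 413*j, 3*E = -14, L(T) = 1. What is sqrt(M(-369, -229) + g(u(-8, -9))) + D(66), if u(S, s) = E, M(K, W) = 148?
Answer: 27258 + 2*sqrt(318)/3 ≈ 27270.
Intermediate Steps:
E = -14/3 (E = (1/3)*(-14) = -14/3 ≈ -4.6667)
u(S, s) = -14/3
g(F) = -2 + F (g(F) = -3 + (F + 1) = -3 + (1 + F) = -2 + F)
sqrt(M(-369, -229) + g(u(-8, -9))) + D(66) = sqrt(148 + (-2 - 14/3)) + 413*66 = sqrt(148 - 20/3) + 27258 = sqrt(424/3) + 27258 = 2*sqrt(318)/3 + 27258 = 27258 + 2*sqrt(318)/3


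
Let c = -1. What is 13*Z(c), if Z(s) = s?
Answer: -13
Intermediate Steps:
13*Z(c) = 13*(-1) = -13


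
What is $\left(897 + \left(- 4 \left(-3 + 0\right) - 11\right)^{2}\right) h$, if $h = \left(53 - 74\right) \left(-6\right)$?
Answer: $113148$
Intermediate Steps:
$h = 126$ ($h = \left(-21\right) \left(-6\right) = 126$)
$\left(897 + \left(- 4 \left(-3 + 0\right) - 11\right)^{2}\right) h = \left(897 + \left(- 4 \left(-3 + 0\right) - 11\right)^{2}\right) 126 = \left(897 + \left(\left(-4\right) \left(-3\right) - 11\right)^{2}\right) 126 = \left(897 + \left(12 - 11\right)^{2}\right) 126 = \left(897 + 1^{2}\right) 126 = \left(897 + 1\right) 126 = 898 \cdot 126 = 113148$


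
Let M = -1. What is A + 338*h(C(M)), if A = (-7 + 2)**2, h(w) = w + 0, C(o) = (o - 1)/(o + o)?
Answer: 363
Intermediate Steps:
C(o) = (-1 + o)/(2*o) (C(o) = (-1 + o)/((2*o)) = (-1 + o)*(1/(2*o)) = (-1 + o)/(2*o))
h(w) = w
A = 25 (A = (-5)**2 = 25)
A + 338*h(C(M)) = 25 + 338*((1/2)*(-1 - 1)/(-1)) = 25 + 338*((1/2)*(-1)*(-2)) = 25 + 338*1 = 25 + 338 = 363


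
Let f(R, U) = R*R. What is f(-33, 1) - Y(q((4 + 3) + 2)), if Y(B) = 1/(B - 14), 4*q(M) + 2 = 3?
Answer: 59899/55 ≈ 1089.1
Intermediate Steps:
q(M) = ¼ (q(M) = -½ + (¼)*3 = -½ + ¾ = ¼)
f(R, U) = R²
Y(B) = 1/(-14 + B)
f(-33, 1) - Y(q((4 + 3) + 2)) = (-33)² - 1/(-14 + ¼) = 1089 - 1/(-55/4) = 1089 - 1*(-4/55) = 1089 + 4/55 = 59899/55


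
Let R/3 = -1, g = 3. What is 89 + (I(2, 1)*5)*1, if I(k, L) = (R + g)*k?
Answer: 89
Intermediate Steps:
R = -3 (R = 3*(-1) = -3)
I(k, L) = 0 (I(k, L) = (-3 + 3)*k = 0*k = 0)
89 + (I(2, 1)*5)*1 = 89 + (0*5)*1 = 89 + 0*1 = 89 + 0 = 89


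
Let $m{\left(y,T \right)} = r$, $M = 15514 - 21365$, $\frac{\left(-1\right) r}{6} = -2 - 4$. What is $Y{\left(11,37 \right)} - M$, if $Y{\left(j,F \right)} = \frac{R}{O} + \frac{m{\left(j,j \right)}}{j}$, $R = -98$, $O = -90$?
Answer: $\frac{2898404}{495} \approx 5855.4$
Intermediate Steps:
$r = 36$ ($r = - 6 \left(-2 - 4\right) = \left(-6\right) \left(-6\right) = 36$)
$M = -5851$
$m{\left(y,T \right)} = 36$
$Y{\left(j,F \right)} = \frac{49}{45} + \frac{36}{j}$ ($Y{\left(j,F \right)} = - \frac{98}{-90} + \frac{36}{j} = \left(-98\right) \left(- \frac{1}{90}\right) + \frac{36}{j} = \frac{49}{45} + \frac{36}{j}$)
$Y{\left(11,37 \right)} - M = \left(\frac{49}{45} + \frac{36}{11}\right) - -5851 = \left(\frac{49}{45} + 36 \cdot \frac{1}{11}\right) + 5851 = \left(\frac{49}{45} + \frac{36}{11}\right) + 5851 = \frac{2159}{495} + 5851 = \frac{2898404}{495}$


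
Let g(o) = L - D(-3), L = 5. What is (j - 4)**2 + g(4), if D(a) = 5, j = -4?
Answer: 64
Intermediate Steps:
g(o) = 0 (g(o) = 5 - 1*5 = 5 - 5 = 0)
(j - 4)**2 + g(4) = (-4 - 4)**2 + 0 = (-8)**2 + 0 = 64 + 0 = 64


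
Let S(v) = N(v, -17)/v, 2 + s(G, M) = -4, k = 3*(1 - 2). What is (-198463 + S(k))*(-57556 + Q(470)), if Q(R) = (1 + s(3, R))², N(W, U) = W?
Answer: 11417717322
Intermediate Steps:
k = -3 (k = 3*(-1) = -3)
s(G, M) = -6 (s(G, M) = -2 - 4 = -6)
Q(R) = 25 (Q(R) = (1 - 6)² = (-5)² = 25)
S(v) = 1 (S(v) = v/v = 1)
(-198463 + S(k))*(-57556 + Q(470)) = (-198463 + 1)*(-57556 + 25) = -198462*(-57531) = 11417717322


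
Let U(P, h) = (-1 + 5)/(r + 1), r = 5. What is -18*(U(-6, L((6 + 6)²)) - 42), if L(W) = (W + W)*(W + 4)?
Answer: 744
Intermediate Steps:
L(W) = 2*W*(4 + W) (L(W) = (2*W)*(4 + W) = 2*W*(4 + W))
U(P, h) = ⅔ (U(P, h) = (-1 + 5)/(5 + 1) = 4/6 = 4*(⅙) = ⅔)
-18*(U(-6, L((6 + 6)²)) - 42) = -18*(⅔ - 42) = -18*(-124/3) = 744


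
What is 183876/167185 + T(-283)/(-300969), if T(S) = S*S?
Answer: 41951296379/50317502265 ≈ 0.83373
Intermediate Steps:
T(S) = S²
183876/167185 + T(-283)/(-300969) = 183876/167185 + (-283)²/(-300969) = 183876*(1/167185) + 80089*(-1/300969) = 183876/167185 - 80089/300969 = 41951296379/50317502265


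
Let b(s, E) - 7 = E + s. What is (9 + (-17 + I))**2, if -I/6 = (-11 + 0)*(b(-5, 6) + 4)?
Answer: 614656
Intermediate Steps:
b(s, E) = 7 + E + s (b(s, E) = 7 + (E + s) = 7 + E + s)
I = 792 (I = -6*(-11 + 0)*((7 + 6 - 5) + 4) = -(-66)*(8 + 4) = -(-66)*12 = -6*(-132) = 792)
(9 + (-17 + I))**2 = (9 + (-17 + 792))**2 = (9 + 775)**2 = 784**2 = 614656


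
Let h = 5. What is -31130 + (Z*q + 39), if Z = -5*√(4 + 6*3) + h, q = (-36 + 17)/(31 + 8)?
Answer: -1212644/39 + 95*√22/39 ≈ -31082.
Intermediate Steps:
q = -19/39 ≈ -0.48718
Z = 5 - 5*√22 (Z = -5*√(4 + 6*3) + 5 = -5*√(4 + 18) + 5 = -5*√22 + 5 = 5 - 5*√22 ≈ -18.452)
-31130 + (Z*q + 39) = -31130 + ((5 - 5*√22)*(-19/39) + 39) = -31130 + ((-95/39 + 95*√22/39) + 39) = -31130 + (1426/39 + 95*√22/39) = -1212644/39 + 95*√22/39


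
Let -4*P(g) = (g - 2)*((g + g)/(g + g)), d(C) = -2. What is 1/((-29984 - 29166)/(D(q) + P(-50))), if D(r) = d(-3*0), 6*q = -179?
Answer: -11/59150 ≈ -0.00018597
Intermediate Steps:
q = -179/6 (q = (⅙)*(-179) = -179/6 ≈ -29.833)
D(r) = -2
P(g) = ½ - g/4 (P(g) = -(g - 2)*(g + g)/(g + g)/4 = -(-2 + g)*(2*g)/((2*g))/4 = -(-2 + g)*(2*g)*(1/(2*g))/4 = -(-2 + g)/4 = ½ - g/4)
1/((-29984 - 29166)/(D(q) + P(-50))) = 1/((-29984 - 29166)/(-2 + (½ - ¼*(-50)))) = 1/(-59150/(-2 + (½ + 25/2))) = 1/(-59150/(-2 + 13)) = 1/(-59150/11) = -11/59150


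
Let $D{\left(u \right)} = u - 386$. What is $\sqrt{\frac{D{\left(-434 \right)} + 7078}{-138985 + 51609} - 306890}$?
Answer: $\frac{i \sqrt{146435769689978}}{21844} \approx 553.98 i$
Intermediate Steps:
$D{\left(u \right)} = -386 + u$
$\sqrt{\frac{D{\left(-434 \right)} + 7078}{-138985 + 51609} - 306890} = \sqrt{\frac{\left(-386 - 434\right) + 7078}{-138985 + 51609} - 306890} = \sqrt{\frac{-820 + 7078}{-87376} - 306890} = \sqrt{6258 \left(- \frac{1}{87376}\right) - 306890} = \sqrt{- \frac{3129}{43688} - 306890} = \sqrt{- \frac{13407413449}{43688}} = \frac{i \sqrt{146435769689978}}{21844}$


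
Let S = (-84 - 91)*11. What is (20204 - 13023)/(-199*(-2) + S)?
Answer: -7181/1527 ≈ -4.7027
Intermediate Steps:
S = -1925 (S = -175*11 = -1925)
(20204 - 13023)/(-199*(-2) + S) = (20204 - 13023)/(-199*(-2) - 1925) = 7181/(398 - 1925) = 7181/(-1527) = 7181*(-1/1527) = -7181/1527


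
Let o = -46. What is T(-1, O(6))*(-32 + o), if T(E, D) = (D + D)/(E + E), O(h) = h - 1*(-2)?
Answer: 624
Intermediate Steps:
O(h) = 2 + h (O(h) = h + 2 = 2 + h)
T(E, D) = D/E (T(E, D) = (2*D)/((2*E)) = (2*D)*(1/(2*E)) = D/E)
T(-1, O(6))*(-32 + o) = ((2 + 6)/(-1))*(-32 - 46) = (8*(-1))*(-78) = -8*(-78) = 624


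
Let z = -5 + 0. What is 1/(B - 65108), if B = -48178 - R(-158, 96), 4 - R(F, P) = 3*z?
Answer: -1/113305 ≈ -8.8257e-6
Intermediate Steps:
z = -5
R(F, P) = 19 (R(F, P) = 4 - 3*(-5) = 4 - 1*(-15) = 4 + 15 = 19)
B = -48197 (B = -48178 - 1*19 = -48178 - 19 = -48197)
1/(B - 65108) = 1/(-48197 - 65108) = 1/(-113305) = -1/113305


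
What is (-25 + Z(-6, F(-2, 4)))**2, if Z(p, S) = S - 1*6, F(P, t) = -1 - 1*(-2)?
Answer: 900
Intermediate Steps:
F(P, t) = 1 (F(P, t) = -1 + 2 = 1)
Z(p, S) = -6 + S (Z(p, S) = S - 6 = -6 + S)
(-25 + Z(-6, F(-2, 4)))**2 = (-25 + (-6 + 1))**2 = (-25 - 5)**2 = (-30)**2 = 900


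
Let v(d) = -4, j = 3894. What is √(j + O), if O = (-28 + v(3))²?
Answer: √4918 ≈ 70.128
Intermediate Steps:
O = 1024 (O = (-28 - 4)² = (-32)² = 1024)
√(j + O) = √(3894 + 1024) = √4918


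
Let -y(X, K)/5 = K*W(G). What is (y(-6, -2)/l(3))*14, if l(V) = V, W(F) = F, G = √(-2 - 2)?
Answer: 280*I/3 ≈ 93.333*I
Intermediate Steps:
G = 2*I (G = √(-4) = 2*I ≈ 2.0*I)
y(X, K) = -10*I*K (y(X, K) = -5*K*2*I = -10*I*K)
(y(-6, -2)/l(3))*14 = ((-10*I*(-2))/3)*14 = ((20*I)/3)*14 = (20*I/3)*14 = 280*I/3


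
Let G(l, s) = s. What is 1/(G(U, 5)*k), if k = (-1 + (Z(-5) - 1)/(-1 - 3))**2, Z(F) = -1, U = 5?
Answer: 4/5 ≈ 0.80000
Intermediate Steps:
k = 1/4 (k = (-1 + (-1 - 1)/(-1 - 3))**2 = (-1 - 2/(-4))**2 = (-1 - 2*(-1/4))**2 = (-1 + 1/2)**2 = (-1/2)**2 = 1/4 ≈ 0.25000)
1/(G(U, 5)*k) = 1/(5*(1/4)) = 1/(5/4) = 4/5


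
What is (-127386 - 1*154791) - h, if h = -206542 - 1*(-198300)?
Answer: -273935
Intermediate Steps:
h = -8242 (h = -206542 + 198300 = -8242)
(-127386 - 1*154791) - h = (-127386 - 1*154791) - 1*(-8242) = (-127386 - 154791) + 8242 = -282177 + 8242 = -273935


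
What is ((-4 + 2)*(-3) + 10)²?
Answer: 256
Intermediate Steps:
((-4 + 2)*(-3) + 10)² = (-2*(-3) + 10)² = (6 + 10)² = 16² = 256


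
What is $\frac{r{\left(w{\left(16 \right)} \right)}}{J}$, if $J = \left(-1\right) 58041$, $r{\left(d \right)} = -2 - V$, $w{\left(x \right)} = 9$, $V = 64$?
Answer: $\frac{22}{19347} \approx 0.0011371$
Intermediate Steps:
$r{\left(d \right)} = -66$ ($r{\left(d \right)} = -2 - 64 = -66$)
$J = -58041$
$\frac{r{\left(w{\left(16 \right)} \right)}}{J} = - \frac{66}{-58041} = \left(-66\right) \left(- \frac{1}{58041}\right) = \frac{22}{19347}$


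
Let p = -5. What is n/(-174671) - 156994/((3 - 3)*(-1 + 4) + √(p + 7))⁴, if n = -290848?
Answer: -13710567791/349342 ≈ -39247.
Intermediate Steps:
n/(-174671) - 156994/((3 - 3)*(-1 + 4) + √(p + 7))⁴ = -290848/(-174671) - 156994/((3 - 3)*(-1 + 4) + √(-5 + 7))⁴ = -290848*(-1/174671) - 156994/(0*3 + √2)⁴ = 290848/174671 - 156994/(0 + √2)⁴ = 290848/174671 - 156994/(((√2)²)²) = 290848/174671 - 156994/(2²) = 290848/174671 - 156994/4 = 290848/174671 - 156994*¼ = 290848/174671 - 78497/2 = -13710567791/349342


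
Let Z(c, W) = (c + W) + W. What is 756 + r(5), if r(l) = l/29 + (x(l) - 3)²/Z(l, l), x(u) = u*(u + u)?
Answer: 392996/435 ≈ 903.44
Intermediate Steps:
x(u) = 2*u² (x(u) = u*(2*u) = 2*u²)
Z(c, W) = c + 2*W (Z(c, W) = (W + c) + W = c + 2*W)
r(l) = l/29 + (-3 + 2*l²)²/(3*l) (r(l) = l/29 + (2*l² - 3)²/(l + 2*l) = l*(1/29) + (-3 + 2*l²)²/((3*l)) = l/29 + (-3 + 2*l²)²*(1/(3*l)) = l/29 + (-3 + 2*l²)²/(3*l))
756 + r(5) = 756 + (1/87)*(261 - 345*5² + 116*5⁴)/5 = 756 + (1/87)*(⅕)*(261 - 345*25 + 116*625) = 756 + (1/87)*(⅕)*(261 - 8625 + 72500) = 756 + (1/87)*(⅕)*64136 = 756 + 64136/435 = 392996/435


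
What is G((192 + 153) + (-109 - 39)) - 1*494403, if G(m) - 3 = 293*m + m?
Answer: -436482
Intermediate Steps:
G(m) = 3 + 294*m (G(m) = 3 + (293*m + m) = 3 + 294*m)
G((192 + 153) + (-109 - 39)) - 1*494403 = (3 + 294*((192 + 153) + (-109 - 39))) - 1*494403 = (3 + 294*(345 - 148)) - 494403 = (3 + 294*197) - 494403 = (3 + 57918) - 494403 = 57921 - 494403 = -436482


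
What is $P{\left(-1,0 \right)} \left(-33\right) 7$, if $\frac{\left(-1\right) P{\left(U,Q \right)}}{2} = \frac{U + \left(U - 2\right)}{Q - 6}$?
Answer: $308$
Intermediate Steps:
$P{\left(U,Q \right)} = - \frac{2 \left(-2 + 2 U\right)}{-6 + Q}$ ($P{\left(U,Q \right)} = - 2 \frac{U + \left(U - 2\right)}{Q - 6} = - 2 \frac{U + \left(-2 + U\right)}{-6 + Q} = - 2 \frac{-2 + 2 U}{-6 + Q} = - \frac{2 \left(-2 + 2 U\right)}{-6 + Q}$)
$P{\left(-1,0 \right)} \left(-33\right) 7 = \frac{4 \left(1 - -1\right)}{-6 + 0} \left(-33\right) 7 = \frac{4 \left(1 + 1\right)}{-6} \left(-33\right) 7 = 4 \left(- \frac{1}{6}\right) 2 \left(-33\right) 7 = \left(- \frac{4}{3}\right) \left(-33\right) 7 = 44 \cdot 7 = 308$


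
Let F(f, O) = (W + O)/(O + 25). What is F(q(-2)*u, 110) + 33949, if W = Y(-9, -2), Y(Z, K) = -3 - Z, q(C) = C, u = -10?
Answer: 4583231/135 ≈ 33950.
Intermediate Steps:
W = 6 (W = -3 - 1*(-9) = -3 + 9 = 6)
F(f, O) = (6 + O)/(25 + O) (F(f, O) = (6 + O)/(O + 25) = (6 + O)/(25 + O))
F(q(-2)*u, 110) + 33949 = (6 + 110)/(25 + 110) + 33949 = 116/135 + 33949 = 4583231/135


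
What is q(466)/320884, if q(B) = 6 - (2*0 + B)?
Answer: -115/80221 ≈ -0.0014335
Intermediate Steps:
q(B) = 6 - B (q(B) = 6 - (0 + B) = 6 - B)
q(466)/320884 = (6 - 1*466)/320884 = (6 - 466)*(1/320884) = -460*1/320884 = -115/80221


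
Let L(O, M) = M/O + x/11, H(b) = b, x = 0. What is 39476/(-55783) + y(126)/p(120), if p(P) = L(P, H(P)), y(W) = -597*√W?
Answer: -39476/55783 - 1791*√14 ≈ -6702.0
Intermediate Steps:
L(O, M) = M/O (L(O, M) = M/O + 0/11 = M/O + 0*(1/11) = M/O + 0 = M/O)
p(P) = 1 (p(P) = P/P = 1)
39476/(-55783) + y(126)/p(120) = 39476/(-55783) - 1791*√14/1 = 39476*(-1/55783) - 1791*√14*1 = -39476/55783 - 1791*√14*1 = -39476/55783 - 1791*√14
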